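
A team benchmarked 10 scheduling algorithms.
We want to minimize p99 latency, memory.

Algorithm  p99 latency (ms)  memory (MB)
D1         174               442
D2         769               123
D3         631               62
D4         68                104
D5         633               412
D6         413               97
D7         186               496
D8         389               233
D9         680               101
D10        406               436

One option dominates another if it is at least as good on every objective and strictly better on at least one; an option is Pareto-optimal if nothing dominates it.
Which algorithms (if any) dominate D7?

D1: p99 latency 174≤186, memory 442≤496 — dominates D7.
D4: p99 latency 68≤186, memory 104≤496 — dominates D7.
Others (D2, D3, D5, D6, D8, D9, D10) are each worse than D7 on at least one objective.

D1, D4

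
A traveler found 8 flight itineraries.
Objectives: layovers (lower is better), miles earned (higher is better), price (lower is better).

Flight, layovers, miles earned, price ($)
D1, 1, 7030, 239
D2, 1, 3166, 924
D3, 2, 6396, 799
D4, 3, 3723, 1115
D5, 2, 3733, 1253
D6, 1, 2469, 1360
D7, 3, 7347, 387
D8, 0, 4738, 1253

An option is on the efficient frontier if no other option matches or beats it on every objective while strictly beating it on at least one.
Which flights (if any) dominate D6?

D1: layovers 1≤1, miles earned 7030≥2469, price 239≤1360 — dominates D6.
D2: layovers 1≤1, miles earned 3166≥2469, price 924≤1360 — dominates D6.
D8: layovers 0≤1, miles earned 4738≥2469, price 1253≤1360 — dominates D6.
Others (D3, D4, D5, D7) are each worse than D6 on at least one objective.

D1, D2, D8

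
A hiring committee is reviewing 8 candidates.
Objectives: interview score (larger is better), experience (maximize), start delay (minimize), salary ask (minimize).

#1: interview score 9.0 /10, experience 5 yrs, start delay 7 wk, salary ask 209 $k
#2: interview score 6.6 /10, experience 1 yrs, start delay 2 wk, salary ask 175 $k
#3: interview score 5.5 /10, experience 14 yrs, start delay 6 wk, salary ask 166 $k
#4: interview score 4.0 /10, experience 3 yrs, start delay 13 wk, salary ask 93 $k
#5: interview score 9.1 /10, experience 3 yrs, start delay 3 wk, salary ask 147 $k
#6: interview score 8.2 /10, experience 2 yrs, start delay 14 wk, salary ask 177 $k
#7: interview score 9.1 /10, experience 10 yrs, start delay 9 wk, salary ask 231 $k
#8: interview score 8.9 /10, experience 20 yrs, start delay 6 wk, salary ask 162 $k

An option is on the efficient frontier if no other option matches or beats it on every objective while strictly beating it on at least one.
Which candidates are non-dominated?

#1, #2, #4, #5, #7, #8

#1: not dominated.
#2: not dominated (best start delay).
#3: dominated by #8 (interview score 8.9≥5.5, experience 20≥14, start delay 6≤6, salary ask 162≤166).
#4: not dominated (best salary ask).
#5: not dominated.
#6: dominated by #5 (interview score 9.1≥8.2, experience 3≥2, start delay 3≤14, salary ask 147≤177).
#7: not dominated.
#8: not dominated (best experience).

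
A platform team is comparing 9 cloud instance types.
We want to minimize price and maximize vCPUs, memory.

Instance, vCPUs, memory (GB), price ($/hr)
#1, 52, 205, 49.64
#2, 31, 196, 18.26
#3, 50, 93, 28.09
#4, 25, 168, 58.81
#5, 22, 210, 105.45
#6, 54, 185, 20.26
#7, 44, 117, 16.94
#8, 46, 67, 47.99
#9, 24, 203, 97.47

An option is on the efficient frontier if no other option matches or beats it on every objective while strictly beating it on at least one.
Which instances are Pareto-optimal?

#1, #2, #5, #6, #7

#1: not dominated.
#2: not dominated.
#3: dominated by #6 (vCPUs 54≥50, memory 185≥93, price 20.26≤28.09).
#4: dominated by #1 (vCPUs 52≥25, memory 205≥168, price 49.64≤58.81).
#5: not dominated (best memory).
#6: not dominated (best vCPUs).
#7: not dominated (best price).
#8: dominated by #3 (vCPUs 50≥46, memory 93≥67, price 28.09≤47.99).
#9: dominated by #1 (vCPUs 52≥24, memory 205≥203, price 49.64≤97.47).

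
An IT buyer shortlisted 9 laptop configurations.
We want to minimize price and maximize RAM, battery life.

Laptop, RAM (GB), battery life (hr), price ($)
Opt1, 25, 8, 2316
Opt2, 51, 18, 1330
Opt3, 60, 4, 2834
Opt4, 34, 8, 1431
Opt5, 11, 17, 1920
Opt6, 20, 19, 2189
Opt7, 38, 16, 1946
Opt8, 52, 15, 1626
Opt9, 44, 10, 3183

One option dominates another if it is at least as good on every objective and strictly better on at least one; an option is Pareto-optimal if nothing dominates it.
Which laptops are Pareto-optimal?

Opt2, Opt3, Opt6, Opt8

Opt1: dominated by Opt2 (RAM 51≥25, battery life 18≥8, price 1330≤2316).
Opt2: not dominated (best price).
Opt3: not dominated (best RAM).
Opt4: dominated by Opt2 (RAM 51≥34, battery life 18≥8, price 1330≤1431).
Opt5: dominated by Opt2 (RAM 51≥11, battery life 18≥17, price 1330≤1920).
Opt6: not dominated (best battery life).
Opt7: dominated by Opt2 (RAM 51≥38, battery life 18≥16, price 1330≤1946).
Opt8: not dominated.
Opt9: dominated by Opt2 (RAM 51≥44, battery life 18≥10, price 1330≤3183).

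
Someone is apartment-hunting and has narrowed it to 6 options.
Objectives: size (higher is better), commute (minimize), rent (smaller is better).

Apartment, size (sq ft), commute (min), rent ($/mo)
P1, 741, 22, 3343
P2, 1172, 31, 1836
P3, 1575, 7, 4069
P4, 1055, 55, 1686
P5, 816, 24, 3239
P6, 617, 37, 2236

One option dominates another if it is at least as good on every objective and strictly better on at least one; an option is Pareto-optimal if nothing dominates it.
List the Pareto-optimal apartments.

P1, P2, P3, P4, P5

P1: not dominated.
P2: not dominated.
P3: not dominated (best size).
P4: not dominated (best rent).
P5: not dominated.
P6: dominated by P2 (size 1172≥617, commute 31≤37, rent 1836≤2236).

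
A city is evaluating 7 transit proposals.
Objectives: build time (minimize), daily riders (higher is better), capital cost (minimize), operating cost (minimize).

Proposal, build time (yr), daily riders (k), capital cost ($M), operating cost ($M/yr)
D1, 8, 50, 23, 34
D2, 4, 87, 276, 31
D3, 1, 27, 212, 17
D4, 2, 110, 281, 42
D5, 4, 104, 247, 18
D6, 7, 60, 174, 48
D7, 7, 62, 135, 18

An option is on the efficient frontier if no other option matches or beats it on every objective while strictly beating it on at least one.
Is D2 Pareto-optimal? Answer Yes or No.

No

D5 vs D2: build time 4≤4, daily riders 104≥87, capital cost 247≤276, operating cost 18≤31 — D5 is at least as good on every objective and strictly better on at least one, so D5 dominates D2.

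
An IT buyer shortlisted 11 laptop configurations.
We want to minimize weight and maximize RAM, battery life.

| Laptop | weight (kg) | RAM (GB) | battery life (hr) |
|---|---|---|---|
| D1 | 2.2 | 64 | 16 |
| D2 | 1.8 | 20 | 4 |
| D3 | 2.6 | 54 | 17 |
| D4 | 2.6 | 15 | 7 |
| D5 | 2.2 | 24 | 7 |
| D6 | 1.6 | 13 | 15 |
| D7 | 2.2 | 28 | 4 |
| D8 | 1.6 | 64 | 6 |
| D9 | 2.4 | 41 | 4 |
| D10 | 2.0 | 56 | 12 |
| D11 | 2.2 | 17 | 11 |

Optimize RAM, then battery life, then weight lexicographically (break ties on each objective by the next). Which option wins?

First maximize RAM: best is 64, kept {D1, D8}.
Then maximize battery life: best is 16, kept {D1}.

D1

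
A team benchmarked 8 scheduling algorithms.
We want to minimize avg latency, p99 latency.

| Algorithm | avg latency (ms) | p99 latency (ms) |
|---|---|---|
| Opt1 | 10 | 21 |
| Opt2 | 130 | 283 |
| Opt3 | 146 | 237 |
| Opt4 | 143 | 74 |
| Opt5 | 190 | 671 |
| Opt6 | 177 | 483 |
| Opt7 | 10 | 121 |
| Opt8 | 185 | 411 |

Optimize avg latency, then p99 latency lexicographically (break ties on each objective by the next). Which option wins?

First minimize avg latency: best is 10, kept {Opt1, Opt7}.
Then minimize p99 latency: best is 21, kept {Opt1}.

Opt1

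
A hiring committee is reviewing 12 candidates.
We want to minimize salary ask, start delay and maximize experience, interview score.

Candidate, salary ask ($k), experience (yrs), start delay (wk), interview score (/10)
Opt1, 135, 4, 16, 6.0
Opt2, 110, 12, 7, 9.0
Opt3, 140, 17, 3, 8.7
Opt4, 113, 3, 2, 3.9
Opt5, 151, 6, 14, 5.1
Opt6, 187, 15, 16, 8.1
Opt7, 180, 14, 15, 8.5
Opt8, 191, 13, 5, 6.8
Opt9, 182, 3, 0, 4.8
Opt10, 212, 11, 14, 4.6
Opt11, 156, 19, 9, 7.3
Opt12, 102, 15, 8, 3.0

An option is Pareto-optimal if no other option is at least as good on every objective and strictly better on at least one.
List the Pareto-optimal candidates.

Opt1: dominated by Opt2 (salary ask 110≤135, experience 12≥4, start delay 7≤16, interview score 9.0≥6.0).
Opt2: not dominated (best interview score).
Opt3: not dominated.
Opt4: not dominated.
Opt5: dominated by Opt2 (salary ask 110≤151, experience 12≥6, start delay 7≤14, interview score 9.0≥5.1).
Opt6: dominated by Opt3 (salary ask 140≤187, experience 17≥15, start delay 3≤16, interview score 8.7≥8.1).
Opt7: dominated by Opt3 (salary ask 140≤180, experience 17≥14, start delay 3≤15, interview score 8.7≥8.5).
Opt8: dominated by Opt3 (salary ask 140≤191, experience 17≥13, start delay 3≤5, interview score 8.7≥6.8).
Opt9: not dominated (best start delay).
Opt10: dominated by Opt2 (salary ask 110≤212, experience 12≥11, start delay 7≤14, interview score 9.0≥4.6).
Opt11: not dominated (best experience).
Opt12: not dominated (best salary ask).

Opt2, Opt3, Opt4, Opt9, Opt11, Opt12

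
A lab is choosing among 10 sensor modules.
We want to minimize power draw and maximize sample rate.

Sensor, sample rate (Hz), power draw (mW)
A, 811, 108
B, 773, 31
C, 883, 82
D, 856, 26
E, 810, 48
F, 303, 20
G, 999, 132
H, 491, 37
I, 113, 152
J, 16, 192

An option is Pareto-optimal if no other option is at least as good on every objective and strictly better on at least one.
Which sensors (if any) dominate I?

A, B, C, D, E, F, G, H

A: sample rate 811≥113, power draw 108≤152 — dominates I.
B: sample rate 773≥113, power draw 31≤152 — dominates I.
C: sample rate 883≥113, power draw 82≤152 — dominates I.
D: sample rate 856≥113, power draw 26≤152 — dominates I.
E: sample rate 810≥113, power draw 48≤152 — dominates I.
F: sample rate 303≥113, power draw 20≤152 — dominates I.
G: sample rate 999≥113, power draw 132≤152 — dominates I.
H: sample rate 491≥113, power draw 37≤152 — dominates I.
Others (J) are each worse than I on at least one objective.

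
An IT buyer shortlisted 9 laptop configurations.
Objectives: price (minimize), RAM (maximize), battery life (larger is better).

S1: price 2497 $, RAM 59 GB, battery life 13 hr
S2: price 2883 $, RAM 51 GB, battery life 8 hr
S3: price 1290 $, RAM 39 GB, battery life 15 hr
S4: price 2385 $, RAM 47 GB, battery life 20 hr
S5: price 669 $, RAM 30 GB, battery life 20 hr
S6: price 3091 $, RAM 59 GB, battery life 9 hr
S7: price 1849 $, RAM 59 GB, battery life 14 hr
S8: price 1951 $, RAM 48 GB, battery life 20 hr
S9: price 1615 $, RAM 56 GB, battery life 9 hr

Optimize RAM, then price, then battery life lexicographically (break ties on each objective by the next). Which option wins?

S7

First maximize RAM: best is 59, kept {S1, S6, S7}.
Then minimize price: best is 1849, kept {S7}.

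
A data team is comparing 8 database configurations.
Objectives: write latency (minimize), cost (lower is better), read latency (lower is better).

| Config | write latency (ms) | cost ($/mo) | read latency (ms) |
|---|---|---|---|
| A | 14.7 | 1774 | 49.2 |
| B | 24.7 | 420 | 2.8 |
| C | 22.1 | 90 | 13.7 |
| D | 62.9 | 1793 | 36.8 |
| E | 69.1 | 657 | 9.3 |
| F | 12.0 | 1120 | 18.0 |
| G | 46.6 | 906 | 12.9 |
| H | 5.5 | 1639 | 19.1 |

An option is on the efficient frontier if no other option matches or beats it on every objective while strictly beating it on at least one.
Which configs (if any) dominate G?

B

B: write latency 24.7≤46.6, cost 420≤906, read latency 2.8≤12.9 — dominates G.
Others (A, C, D, E, F, H) are each worse than G on at least one objective.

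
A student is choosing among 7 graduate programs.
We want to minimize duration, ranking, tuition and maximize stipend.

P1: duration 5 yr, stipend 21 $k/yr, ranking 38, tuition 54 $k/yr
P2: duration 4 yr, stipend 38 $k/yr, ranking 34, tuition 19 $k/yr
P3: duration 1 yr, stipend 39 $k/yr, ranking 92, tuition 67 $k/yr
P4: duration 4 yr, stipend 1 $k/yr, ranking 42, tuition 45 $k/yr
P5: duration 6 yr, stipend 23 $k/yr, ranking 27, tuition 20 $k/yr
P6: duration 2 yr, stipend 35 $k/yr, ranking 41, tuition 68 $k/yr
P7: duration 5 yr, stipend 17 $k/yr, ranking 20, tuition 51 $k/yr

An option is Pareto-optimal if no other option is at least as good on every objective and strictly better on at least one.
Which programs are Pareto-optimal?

P1: dominated by P2 (duration 4≤5, stipend 38≥21, ranking 34≤38, tuition 19≤54).
P2: not dominated (best tuition).
P3: not dominated (best duration).
P4: dominated by P2 (duration 4≤4, stipend 38≥1, ranking 34≤42, tuition 19≤45).
P5: not dominated.
P6: not dominated.
P7: not dominated (best ranking).

P2, P3, P5, P6, P7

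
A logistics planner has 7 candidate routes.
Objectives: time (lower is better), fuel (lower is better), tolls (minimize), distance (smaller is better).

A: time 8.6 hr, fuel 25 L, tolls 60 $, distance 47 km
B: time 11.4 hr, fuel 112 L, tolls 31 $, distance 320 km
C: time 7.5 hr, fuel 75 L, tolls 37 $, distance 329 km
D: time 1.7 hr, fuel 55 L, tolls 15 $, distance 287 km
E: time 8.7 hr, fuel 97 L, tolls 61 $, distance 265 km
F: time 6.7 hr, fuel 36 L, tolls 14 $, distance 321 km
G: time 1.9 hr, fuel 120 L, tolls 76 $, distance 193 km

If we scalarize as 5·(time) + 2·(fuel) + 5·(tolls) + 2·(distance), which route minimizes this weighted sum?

A

A: 5·8.6 + 2·25 + 5·60 + 2·47 = 487.0
B: 5·11.4 + 2·112 + 5·31 + 2·320 = 1076.0
C: 5·7.5 + 2·75 + 5·37 + 2·329 = 1030.5
D: 5·1.7 + 2·55 + 5·15 + 2·287 = 767.5
E: 5·8.7 + 2·97 + 5·61 + 2·265 = 1072.5
F: 5·6.7 + 2·36 + 5·14 + 2·321 = 817.5
G: 5·1.9 + 2·120 + 5·76 + 2·193 = 1015.5
Lowest: A at 487.0.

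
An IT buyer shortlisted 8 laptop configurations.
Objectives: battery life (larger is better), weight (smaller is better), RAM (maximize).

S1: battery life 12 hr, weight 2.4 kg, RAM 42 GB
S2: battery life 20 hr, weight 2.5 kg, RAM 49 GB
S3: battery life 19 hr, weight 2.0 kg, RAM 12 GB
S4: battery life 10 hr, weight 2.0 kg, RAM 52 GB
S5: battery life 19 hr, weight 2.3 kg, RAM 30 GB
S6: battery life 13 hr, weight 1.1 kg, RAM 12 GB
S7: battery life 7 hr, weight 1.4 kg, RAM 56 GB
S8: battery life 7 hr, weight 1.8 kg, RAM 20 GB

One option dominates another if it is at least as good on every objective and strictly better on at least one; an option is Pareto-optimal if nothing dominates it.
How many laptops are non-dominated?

S1: not dominated.
S2: not dominated (best battery life).
S3: not dominated.
S4: not dominated.
S5: not dominated.
S6: not dominated (best weight).
S7: not dominated (best RAM).
S8: dominated by S7 (battery life 7≥7, weight 1.4≤1.8, RAM 56≥20).
Pareto-optimal: S1, S2, S3, S4, S5, S6, S7 → 7.

7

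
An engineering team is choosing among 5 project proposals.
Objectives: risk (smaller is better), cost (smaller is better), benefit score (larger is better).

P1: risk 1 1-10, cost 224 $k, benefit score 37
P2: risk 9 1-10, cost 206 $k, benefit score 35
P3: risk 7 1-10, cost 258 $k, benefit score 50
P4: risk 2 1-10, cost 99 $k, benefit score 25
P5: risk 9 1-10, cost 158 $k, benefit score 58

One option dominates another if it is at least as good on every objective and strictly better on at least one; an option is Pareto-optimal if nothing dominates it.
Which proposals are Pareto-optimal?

P1, P3, P4, P5

P1: not dominated (best risk).
P2: dominated by P5 (risk 9≤9, cost 158≤206, benefit score 58≥35).
P3: not dominated.
P4: not dominated (best cost).
P5: not dominated (best benefit score).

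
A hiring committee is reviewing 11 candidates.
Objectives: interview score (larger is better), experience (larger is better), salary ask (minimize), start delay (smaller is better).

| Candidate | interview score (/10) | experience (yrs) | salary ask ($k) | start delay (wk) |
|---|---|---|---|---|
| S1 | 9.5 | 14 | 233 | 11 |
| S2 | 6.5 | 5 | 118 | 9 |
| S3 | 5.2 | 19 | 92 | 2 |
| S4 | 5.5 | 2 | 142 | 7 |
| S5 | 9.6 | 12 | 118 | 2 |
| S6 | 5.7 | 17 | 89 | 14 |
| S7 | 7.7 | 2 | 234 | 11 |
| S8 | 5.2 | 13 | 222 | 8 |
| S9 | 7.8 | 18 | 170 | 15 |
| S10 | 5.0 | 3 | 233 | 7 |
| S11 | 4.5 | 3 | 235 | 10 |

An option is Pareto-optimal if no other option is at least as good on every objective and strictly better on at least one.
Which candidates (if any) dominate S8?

S3

S3: interview score 5.2≥5.2, experience 19≥13, salary ask 92≤222, start delay 2≤8 — dominates S8.
Others (S1, S2, S4, S5, S6, S7, S9, S10, S11) are each worse than S8 on at least one objective.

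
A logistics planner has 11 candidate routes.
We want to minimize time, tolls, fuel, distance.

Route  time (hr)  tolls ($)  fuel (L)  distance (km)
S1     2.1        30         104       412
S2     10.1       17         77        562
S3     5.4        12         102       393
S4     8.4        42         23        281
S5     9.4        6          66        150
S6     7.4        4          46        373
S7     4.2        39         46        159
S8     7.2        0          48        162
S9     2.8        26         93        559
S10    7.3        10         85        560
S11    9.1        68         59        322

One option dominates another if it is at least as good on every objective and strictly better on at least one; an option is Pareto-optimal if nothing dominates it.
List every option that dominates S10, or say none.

S8

S8: time 7.2≤7.3, tolls 0≤10, fuel 48≤85, distance 162≤560 — dominates S10.
Others (S1, S2, S3, S4, S5, S6, S7, S9, S11) are each worse than S10 on at least one objective.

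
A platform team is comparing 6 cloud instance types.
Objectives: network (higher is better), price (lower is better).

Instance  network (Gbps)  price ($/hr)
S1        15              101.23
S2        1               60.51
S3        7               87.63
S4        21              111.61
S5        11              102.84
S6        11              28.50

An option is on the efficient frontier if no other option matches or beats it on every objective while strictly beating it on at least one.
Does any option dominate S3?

Yes

S6 vs S3: network 11≥7, price 28.50≤87.63 — S6 is at least as good on every objective and strictly better on at least one, so S6 dominates S3.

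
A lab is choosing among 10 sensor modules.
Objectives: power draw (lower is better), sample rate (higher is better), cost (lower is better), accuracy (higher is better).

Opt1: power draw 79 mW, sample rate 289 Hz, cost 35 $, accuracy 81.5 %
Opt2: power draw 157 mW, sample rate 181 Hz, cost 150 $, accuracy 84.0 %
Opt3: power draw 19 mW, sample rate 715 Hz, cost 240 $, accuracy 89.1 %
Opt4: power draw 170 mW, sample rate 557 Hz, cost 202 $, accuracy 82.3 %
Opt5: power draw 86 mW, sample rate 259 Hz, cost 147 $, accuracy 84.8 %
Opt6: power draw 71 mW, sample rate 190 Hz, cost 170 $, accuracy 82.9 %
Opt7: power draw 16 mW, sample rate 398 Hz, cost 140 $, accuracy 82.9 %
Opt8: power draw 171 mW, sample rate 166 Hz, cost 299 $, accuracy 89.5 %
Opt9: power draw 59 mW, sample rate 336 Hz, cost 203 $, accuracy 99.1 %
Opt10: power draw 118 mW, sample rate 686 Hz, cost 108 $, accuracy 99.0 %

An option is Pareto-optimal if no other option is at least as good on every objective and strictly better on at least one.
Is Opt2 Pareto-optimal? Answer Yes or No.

Opt5 vs Opt2: power draw 86≤157, sample rate 259≥181, cost 147≤150, accuracy 84.8≥84.0 — Opt5 is at least as good on every objective and strictly better on at least one, so Opt5 dominates Opt2.

No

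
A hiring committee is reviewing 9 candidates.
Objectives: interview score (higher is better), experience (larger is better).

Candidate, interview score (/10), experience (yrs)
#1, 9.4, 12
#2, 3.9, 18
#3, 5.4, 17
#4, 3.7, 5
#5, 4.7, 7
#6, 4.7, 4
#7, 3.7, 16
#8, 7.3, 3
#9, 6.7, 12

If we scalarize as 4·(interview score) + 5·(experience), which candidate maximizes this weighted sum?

#1: 4·9.4 + 5·12 = 97.6
#2: 4·3.9 + 5·18 = 105.6
#3: 4·5.4 + 5·17 = 106.6
#4: 4·3.7 + 5·5 = 39.8
#5: 4·4.7 + 5·7 = 53.8
#6: 4·4.7 + 5·4 = 38.8
#7: 4·3.7 + 5·16 = 94.8
#8: 4·7.3 + 5·3 = 44.2
#9: 4·6.7 + 5·12 = 86.8
Highest: #3 at 106.6.

#3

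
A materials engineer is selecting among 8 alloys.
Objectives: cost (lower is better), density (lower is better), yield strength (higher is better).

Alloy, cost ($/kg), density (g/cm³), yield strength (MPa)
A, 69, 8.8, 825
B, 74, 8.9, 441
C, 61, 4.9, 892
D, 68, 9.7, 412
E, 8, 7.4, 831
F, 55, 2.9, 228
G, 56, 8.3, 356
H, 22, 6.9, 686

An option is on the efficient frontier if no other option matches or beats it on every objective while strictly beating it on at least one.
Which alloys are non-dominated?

A: dominated by C (cost 61≤69, density 4.9≤8.8, yield strength 892≥825).
B: dominated by A (cost 69≤74, density 8.8≤8.9, yield strength 825≥441).
C: not dominated (best yield strength).
D: dominated by C (cost 61≤68, density 4.9≤9.7, yield strength 892≥412).
E: not dominated (best cost).
F: not dominated (best density).
G: dominated by E (cost 8≤56, density 7.4≤8.3, yield strength 831≥356).
H: not dominated.

C, E, F, H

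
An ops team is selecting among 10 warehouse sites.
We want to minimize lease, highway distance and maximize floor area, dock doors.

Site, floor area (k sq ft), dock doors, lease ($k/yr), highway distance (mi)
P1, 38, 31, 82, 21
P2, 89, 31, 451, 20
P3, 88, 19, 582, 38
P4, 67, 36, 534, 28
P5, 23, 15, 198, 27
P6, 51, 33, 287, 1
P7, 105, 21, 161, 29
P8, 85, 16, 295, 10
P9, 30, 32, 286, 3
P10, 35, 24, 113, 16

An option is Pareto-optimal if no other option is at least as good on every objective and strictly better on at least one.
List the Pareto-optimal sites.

P1, P2, P4, P6, P7, P8, P9, P10

P1: not dominated (best lease).
P2: not dominated.
P3: dominated by P2 (floor area 89≥88, dock doors 31≥19, lease 451≤582, highway distance 20≤38).
P4: not dominated (best dock doors).
P5: dominated by P1 (floor area 38≥23, dock doors 31≥15, lease 82≤198, highway distance 21≤27).
P6: not dominated (best highway distance).
P7: not dominated (best floor area).
P8: not dominated.
P9: not dominated.
P10: not dominated.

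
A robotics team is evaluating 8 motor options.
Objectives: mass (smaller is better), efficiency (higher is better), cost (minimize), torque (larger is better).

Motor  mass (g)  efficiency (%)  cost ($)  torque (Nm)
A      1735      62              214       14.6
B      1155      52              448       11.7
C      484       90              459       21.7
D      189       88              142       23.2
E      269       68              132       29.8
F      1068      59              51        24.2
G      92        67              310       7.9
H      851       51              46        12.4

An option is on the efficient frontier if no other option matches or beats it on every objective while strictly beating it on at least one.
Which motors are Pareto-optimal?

A: dominated by D (mass 189≤1735, efficiency 88≥62, cost 142≤214, torque 23.2≥14.6).
B: dominated by D (mass 189≤1155, efficiency 88≥52, cost 142≤448, torque 23.2≥11.7).
C: not dominated (best efficiency).
D: not dominated.
E: not dominated (best torque).
F: not dominated.
G: not dominated (best mass).
H: not dominated (best cost).

C, D, E, F, G, H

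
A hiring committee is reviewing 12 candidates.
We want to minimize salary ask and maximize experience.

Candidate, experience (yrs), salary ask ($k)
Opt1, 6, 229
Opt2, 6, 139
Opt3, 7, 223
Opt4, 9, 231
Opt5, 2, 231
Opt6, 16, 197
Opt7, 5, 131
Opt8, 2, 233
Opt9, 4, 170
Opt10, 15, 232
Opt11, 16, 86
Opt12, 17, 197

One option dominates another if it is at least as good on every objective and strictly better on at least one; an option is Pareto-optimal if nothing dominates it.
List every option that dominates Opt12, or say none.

none

Opt1: worse on experience (6 vs 17).
Opt2: worse on experience (6 vs 17).
Opt3: worse on experience (7 vs 17).
Opt4: worse on experience (9 vs 17).
Opt5: worse on experience (2 vs 17).
Opt6: worse on experience (16 vs 17).
Opt7: worse on experience (5 vs 17).
Opt8: worse on experience (2 vs 17).
Opt9: worse on experience (4 vs 17).
Opt10: worse on experience (15 vs 17).
Opt11: worse on experience (16 vs 17).
No option dominates Opt12.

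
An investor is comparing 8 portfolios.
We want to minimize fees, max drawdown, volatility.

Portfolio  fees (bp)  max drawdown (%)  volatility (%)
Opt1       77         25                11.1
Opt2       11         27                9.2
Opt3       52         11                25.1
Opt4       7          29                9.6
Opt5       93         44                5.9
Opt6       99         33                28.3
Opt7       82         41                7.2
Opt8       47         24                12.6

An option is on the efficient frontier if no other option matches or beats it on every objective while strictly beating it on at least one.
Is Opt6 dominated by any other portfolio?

Opt1 vs Opt6: fees 77≤99, max drawdown 25≤33, volatility 11.1≤28.3 — Opt1 is at least as good on every objective and strictly better on at least one, so Opt1 dominates Opt6.

Yes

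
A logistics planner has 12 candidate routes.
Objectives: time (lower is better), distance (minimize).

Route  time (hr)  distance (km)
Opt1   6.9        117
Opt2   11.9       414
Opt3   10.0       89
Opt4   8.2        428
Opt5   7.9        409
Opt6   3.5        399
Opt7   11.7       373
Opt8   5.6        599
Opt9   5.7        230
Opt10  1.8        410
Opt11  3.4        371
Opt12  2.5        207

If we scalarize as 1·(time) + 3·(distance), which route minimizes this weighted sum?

Opt3

Opt1: 1·6.9 + 3·117 = 357.9
Opt2: 1·11.9 + 3·414 = 1253.9
Opt3: 1·10.0 + 3·89 = 277.0
Opt4: 1·8.2 + 3·428 = 1292.2
Opt5: 1·7.9 + 3·409 = 1234.9
Opt6: 1·3.5 + 3·399 = 1200.5
Opt7: 1·11.7 + 3·373 = 1130.7
Opt8: 1·5.6 + 3·599 = 1802.6
Opt9: 1·5.7 + 3·230 = 695.7
Opt10: 1·1.8 + 3·410 = 1231.8
Opt11: 1·3.4 + 3·371 = 1116.4
Opt12: 1·2.5 + 3·207 = 623.5
Lowest: Opt3 at 277.0.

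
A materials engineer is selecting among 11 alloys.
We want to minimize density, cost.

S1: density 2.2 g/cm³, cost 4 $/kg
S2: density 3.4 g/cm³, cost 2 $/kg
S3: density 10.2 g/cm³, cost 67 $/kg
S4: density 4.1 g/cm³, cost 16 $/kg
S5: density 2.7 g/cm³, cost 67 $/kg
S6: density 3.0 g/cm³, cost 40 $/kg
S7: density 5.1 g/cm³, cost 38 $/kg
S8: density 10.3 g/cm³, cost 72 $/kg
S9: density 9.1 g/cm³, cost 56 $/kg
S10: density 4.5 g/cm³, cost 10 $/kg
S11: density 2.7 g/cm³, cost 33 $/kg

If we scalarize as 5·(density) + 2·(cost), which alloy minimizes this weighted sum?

S1

S1: 5·2.2 + 2·4 = 19.0
S2: 5·3.4 + 2·2 = 21.0
S3: 5·10.2 + 2·67 = 185.0
S4: 5·4.1 + 2·16 = 52.5
S5: 5·2.7 + 2·67 = 147.5
S6: 5·3.0 + 2·40 = 95.0
S7: 5·5.1 + 2·38 = 101.5
S8: 5·10.3 + 2·72 = 195.5
S9: 5·9.1 + 2·56 = 157.5
S10: 5·4.5 + 2·10 = 42.5
S11: 5·2.7 + 2·33 = 79.5
Lowest: S1 at 19.0.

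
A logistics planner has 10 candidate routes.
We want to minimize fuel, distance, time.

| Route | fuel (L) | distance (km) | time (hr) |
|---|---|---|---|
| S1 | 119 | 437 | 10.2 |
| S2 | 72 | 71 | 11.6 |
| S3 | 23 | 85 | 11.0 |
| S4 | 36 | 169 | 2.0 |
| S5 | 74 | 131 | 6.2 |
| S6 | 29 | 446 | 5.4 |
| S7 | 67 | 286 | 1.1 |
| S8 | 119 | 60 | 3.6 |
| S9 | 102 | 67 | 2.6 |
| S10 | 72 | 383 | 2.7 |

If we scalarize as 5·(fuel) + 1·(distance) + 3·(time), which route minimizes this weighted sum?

S1: 5·119 + 1·437 + 3·10.2 = 1062.6
S2: 5·72 + 1·71 + 3·11.6 = 465.8
S3: 5·23 + 1·85 + 3·11.0 = 233.0
S4: 5·36 + 1·169 + 3·2.0 = 355.0
S5: 5·74 + 1·131 + 3·6.2 = 519.6
S6: 5·29 + 1·446 + 3·5.4 = 607.2
S7: 5·67 + 1·286 + 3·1.1 = 624.3
S8: 5·119 + 1·60 + 3·3.6 = 665.8
S9: 5·102 + 1·67 + 3·2.6 = 584.8
S10: 5·72 + 1·383 + 3·2.7 = 751.1
Lowest: S3 at 233.0.

S3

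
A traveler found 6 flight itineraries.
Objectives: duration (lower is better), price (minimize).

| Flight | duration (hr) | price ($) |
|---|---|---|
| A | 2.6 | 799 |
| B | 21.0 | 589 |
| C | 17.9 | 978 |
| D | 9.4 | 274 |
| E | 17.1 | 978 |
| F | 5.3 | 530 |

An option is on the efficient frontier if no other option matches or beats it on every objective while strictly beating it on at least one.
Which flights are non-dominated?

A, D, F

A: not dominated (best duration).
B: dominated by D (duration 9.4≤21.0, price 274≤589).
C: dominated by A (duration 2.6≤17.9, price 799≤978).
D: not dominated (best price).
E: dominated by A (duration 2.6≤17.1, price 799≤978).
F: not dominated.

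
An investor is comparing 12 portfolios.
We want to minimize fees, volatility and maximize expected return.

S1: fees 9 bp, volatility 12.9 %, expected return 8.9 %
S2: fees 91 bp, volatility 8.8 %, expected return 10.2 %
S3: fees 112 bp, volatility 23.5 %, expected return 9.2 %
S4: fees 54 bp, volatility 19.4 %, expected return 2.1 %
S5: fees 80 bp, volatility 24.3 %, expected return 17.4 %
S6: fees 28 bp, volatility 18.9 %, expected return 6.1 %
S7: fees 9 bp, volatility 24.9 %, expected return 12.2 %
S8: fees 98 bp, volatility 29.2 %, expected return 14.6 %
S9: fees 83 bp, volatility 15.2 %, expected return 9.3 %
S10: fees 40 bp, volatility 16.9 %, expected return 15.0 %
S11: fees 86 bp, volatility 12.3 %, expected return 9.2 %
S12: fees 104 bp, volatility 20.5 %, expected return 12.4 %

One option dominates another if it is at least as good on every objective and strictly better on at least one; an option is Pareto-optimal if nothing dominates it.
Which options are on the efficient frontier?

S1, S2, S5, S7, S9, S10, S11

S1: not dominated.
S2: not dominated (best volatility).
S3: dominated by S2 (fees 91≤112, volatility 8.8≤23.5, expected return 10.2≥9.2).
S4: dominated by S1 (fees 9≤54, volatility 12.9≤19.4, expected return 8.9≥2.1).
S5: not dominated (best expected return).
S6: dominated by S1 (fees 9≤28, volatility 12.9≤18.9, expected return 8.9≥6.1).
S7: not dominated.
S8: dominated by S5 (fees 80≤98, volatility 24.3≤29.2, expected return 17.4≥14.6).
S9: not dominated.
S10: not dominated.
S11: not dominated.
S12: dominated by S10 (fees 40≤104, volatility 16.9≤20.5, expected return 15.0≥12.4).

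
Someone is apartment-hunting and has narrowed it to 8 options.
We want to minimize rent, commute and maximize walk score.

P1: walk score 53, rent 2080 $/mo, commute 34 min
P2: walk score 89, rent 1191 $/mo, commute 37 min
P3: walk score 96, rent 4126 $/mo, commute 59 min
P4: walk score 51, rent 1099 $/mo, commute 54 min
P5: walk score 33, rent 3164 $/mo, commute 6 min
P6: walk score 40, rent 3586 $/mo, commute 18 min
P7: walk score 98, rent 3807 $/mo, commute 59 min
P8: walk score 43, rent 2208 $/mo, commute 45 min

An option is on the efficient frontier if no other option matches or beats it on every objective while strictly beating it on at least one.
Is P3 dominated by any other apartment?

Yes

P7 vs P3: walk score 98≥96, rent 3807≤4126, commute 59≤59 — P7 is at least as good on every objective and strictly better on at least one, so P7 dominates P3.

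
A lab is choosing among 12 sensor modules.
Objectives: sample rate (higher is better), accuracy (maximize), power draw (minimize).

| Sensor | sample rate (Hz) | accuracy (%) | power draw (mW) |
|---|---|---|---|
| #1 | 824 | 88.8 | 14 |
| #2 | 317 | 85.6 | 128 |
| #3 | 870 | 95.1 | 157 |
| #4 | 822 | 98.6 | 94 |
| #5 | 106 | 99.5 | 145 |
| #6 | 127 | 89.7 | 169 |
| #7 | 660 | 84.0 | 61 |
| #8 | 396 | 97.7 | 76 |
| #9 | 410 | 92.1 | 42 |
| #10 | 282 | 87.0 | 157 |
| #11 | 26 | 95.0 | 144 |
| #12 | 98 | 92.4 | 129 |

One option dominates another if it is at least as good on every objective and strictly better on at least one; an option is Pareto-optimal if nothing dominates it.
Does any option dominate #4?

No

#1: worse on accuracy (88.8 vs 98.6).
#2: worse on sample rate (317 vs 822).
#3: worse on accuracy (95.1 vs 98.6).
#5: worse on sample rate (106 vs 822).
#6: worse on sample rate (127 vs 822).
#7: worse on sample rate (660 vs 822).
#8: worse on sample rate (396 vs 822).
#9: worse on sample rate (410 vs 822).
#10: worse on sample rate (282 vs 822).
#11: worse on sample rate (26 vs 822).
#12: worse on sample rate (98 vs 822).
No option is at least as good as #4 on every objective and strictly better on one.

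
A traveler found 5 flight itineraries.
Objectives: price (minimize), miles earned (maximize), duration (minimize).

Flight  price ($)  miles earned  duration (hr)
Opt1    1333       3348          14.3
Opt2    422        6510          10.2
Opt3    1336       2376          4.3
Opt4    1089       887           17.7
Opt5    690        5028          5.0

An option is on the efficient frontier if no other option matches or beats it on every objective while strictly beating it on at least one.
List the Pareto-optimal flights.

Opt1: dominated by Opt2 (price 422≤1333, miles earned 6510≥3348, duration 10.2≤14.3).
Opt2: not dominated (best price).
Opt3: not dominated (best duration).
Opt4: dominated by Opt2 (price 422≤1089, miles earned 6510≥887, duration 10.2≤17.7).
Opt5: not dominated.

Opt2, Opt3, Opt5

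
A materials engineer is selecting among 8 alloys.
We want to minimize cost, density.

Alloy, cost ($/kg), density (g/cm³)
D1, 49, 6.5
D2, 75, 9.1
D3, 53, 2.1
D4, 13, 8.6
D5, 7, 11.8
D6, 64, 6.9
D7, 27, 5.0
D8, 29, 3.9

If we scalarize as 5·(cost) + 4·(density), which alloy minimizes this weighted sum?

D5

D1: 5·49 + 4·6.5 = 271.0
D2: 5·75 + 4·9.1 = 411.4
D3: 5·53 + 4·2.1 = 273.4
D4: 5·13 + 4·8.6 = 99.4
D5: 5·7 + 4·11.8 = 82.2
D6: 5·64 + 4·6.9 = 347.6
D7: 5·27 + 4·5.0 = 155.0
D8: 5·29 + 4·3.9 = 160.6
Lowest: D5 at 82.2.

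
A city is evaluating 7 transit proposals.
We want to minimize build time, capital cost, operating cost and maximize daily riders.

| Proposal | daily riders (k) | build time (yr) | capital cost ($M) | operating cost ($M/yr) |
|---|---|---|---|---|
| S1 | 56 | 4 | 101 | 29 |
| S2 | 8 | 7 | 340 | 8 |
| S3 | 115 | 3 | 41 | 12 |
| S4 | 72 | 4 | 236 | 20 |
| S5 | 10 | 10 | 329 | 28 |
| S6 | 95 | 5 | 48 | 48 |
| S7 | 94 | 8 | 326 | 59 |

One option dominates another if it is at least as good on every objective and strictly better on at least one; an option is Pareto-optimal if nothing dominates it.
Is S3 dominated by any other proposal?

S1: worse on daily riders (56 vs 115).
S2: worse on daily riders (8 vs 115).
S4: worse on daily riders (72 vs 115).
S5: worse on daily riders (10 vs 115).
S6: worse on daily riders (95 vs 115).
S7: worse on daily riders (94 vs 115).
No option is at least as good as S3 on every objective and strictly better on one.

No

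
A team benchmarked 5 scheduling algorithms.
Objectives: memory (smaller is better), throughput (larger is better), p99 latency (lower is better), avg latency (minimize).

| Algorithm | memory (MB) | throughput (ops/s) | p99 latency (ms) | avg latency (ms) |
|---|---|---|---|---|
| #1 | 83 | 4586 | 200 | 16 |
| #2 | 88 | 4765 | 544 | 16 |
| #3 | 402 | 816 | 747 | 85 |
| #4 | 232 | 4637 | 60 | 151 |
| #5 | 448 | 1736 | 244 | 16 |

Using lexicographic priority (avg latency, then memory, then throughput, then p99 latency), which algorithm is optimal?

#1

First minimize avg latency: best is 16, kept {#1, #2, #5}.
Then minimize memory: best is 83, kept {#1}.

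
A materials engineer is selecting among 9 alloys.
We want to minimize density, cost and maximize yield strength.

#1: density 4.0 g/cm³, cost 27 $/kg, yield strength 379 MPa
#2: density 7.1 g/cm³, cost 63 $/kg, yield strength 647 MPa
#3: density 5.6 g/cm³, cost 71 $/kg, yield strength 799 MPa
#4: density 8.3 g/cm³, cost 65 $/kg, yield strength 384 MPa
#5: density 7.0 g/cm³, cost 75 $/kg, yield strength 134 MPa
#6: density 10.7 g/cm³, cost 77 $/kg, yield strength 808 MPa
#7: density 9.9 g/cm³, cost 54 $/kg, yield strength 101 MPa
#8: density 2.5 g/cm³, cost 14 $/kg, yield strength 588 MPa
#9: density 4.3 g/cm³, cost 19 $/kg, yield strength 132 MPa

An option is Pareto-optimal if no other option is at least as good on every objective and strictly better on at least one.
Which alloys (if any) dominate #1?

#8

#8: density 2.5≤4.0, cost 14≤27, yield strength 588≥379 — dominates #1.
Others (#2, #3, #4, #5, #6, #7, #9) are each worse than #1 on at least one objective.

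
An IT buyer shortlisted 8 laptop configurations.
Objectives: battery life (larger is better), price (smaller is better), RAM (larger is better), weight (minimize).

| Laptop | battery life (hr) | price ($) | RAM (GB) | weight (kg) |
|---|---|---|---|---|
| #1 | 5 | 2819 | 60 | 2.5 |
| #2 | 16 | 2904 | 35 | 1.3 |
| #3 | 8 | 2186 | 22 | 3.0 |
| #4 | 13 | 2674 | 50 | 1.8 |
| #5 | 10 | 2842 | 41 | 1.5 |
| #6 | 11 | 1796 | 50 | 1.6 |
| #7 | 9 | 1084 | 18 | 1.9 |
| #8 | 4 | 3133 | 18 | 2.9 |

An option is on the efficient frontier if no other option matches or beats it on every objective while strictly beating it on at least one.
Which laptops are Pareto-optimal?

#1: not dominated (best RAM).
#2: not dominated (best battery life).
#3: dominated by #6 (battery life 11≥8, price 1796≤2186, RAM 50≥22, weight 1.6≤3.0).
#4: not dominated.
#5: not dominated.
#6: not dominated.
#7: not dominated (best price).
#8: dominated by #1 (battery life 5≥4, price 2819≤3133, RAM 60≥18, weight 2.5≤2.9).

#1, #2, #4, #5, #6, #7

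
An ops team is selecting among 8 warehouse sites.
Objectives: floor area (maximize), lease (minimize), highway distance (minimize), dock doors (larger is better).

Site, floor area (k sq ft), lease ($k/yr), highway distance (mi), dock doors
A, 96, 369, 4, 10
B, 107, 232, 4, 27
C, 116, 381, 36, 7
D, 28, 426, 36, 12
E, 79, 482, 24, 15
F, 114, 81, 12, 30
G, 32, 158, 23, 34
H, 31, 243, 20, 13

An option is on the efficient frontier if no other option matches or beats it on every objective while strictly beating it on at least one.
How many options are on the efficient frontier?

A: dominated by B (floor area 107≥96, lease 232≤369, highway distance 4≤4, dock doors 27≥10).
B: not dominated.
C: not dominated (best floor area).
D: dominated by B (floor area 107≥28, lease 232≤426, highway distance 4≤36, dock doors 27≥12).
E: dominated by B (floor area 107≥79, lease 232≤482, highway distance 4≤24, dock doors 27≥15).
F: not dominated (best lease).
G: not dominated (best dock doors).
H: dominated by B (floor area 107≥31, lease 232≤243, highway distance 4≤20, dock doors 27≥13).
Pareto-optimal: B, C, F, G → 4.

4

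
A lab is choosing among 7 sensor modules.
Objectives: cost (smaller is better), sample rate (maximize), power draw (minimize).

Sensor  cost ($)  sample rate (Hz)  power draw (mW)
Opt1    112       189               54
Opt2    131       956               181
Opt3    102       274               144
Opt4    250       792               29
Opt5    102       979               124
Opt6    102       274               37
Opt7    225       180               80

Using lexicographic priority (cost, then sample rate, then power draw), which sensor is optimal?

Opt5

First minimize cost: best is 102, kept {Opt3, Opt5, Opt6}.
Then maximize sample rate: best is 979, kept {Opt5}.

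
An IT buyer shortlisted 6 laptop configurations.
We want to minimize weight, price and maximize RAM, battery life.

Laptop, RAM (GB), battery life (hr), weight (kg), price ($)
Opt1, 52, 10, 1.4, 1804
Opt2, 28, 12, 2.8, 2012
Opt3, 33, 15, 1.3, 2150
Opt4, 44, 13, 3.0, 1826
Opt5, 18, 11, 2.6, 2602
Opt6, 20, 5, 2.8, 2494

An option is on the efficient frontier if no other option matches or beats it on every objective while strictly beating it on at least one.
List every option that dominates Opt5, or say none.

Opt3: RAM 33≥18, battery life 15≥11, weight 1.3≤2.6, price 2150≤2602 — dominates Opt5.
Others (Opt1, Opt2, Opt4, Opt6) are each worse than Opt5 on at least one objective.

Opt3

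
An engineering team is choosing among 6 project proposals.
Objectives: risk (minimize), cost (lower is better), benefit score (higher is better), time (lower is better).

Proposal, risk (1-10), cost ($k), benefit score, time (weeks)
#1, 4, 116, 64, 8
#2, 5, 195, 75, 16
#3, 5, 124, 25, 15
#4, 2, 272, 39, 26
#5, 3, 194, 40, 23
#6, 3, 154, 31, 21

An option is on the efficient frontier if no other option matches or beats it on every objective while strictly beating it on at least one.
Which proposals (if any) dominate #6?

none

#1: worse on risk (4 vs 3).
#2: worse on risk (5 vs 3).
#3: worse on risk (5 vs 3).
#4: worse on cost (272 vs 154).
#5: worse on cost (194 vs 154).
No option dominates #6.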